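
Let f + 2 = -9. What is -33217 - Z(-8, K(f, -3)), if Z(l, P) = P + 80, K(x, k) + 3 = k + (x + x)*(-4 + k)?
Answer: -33445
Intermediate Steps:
f = -11 (f = -2 - 9 = -11)
K(x, k) = -3 + k + 2*x*(-4 + k) (K(x, k) = -3 + (k + (x + x)*(-4 + k)) = -3 + (k + (2*x)*(-4 + k)) = -3 + (k + 2*x*(-4 + k)) = -3 + k + 2*x*(-4 + k))
Z(l, P) = 80 + P
-33217 - Z(-8, K(f, -3)) = -33217 - (80 + (-3 - 3 - 8*(-11) + 2*(-3)*(-11))) = -33217 - (80 + (-3 - 3 + 88 + 66)) = -33217 - (80 + 148) = -33217 - 1*228 = -33217 - 228 = -33445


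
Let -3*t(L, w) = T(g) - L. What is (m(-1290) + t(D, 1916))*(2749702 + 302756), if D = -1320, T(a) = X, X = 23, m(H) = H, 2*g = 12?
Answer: -5304154518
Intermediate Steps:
g = 6 (g = (1/2)*12 = 6)
T(a) = 23
t(L, w) = -23/3 + L/3 (t(L, w) = -(23 - L)/3 = -23/3 + L/3)
(m(-1290) + t(D, 1916))*(2749702 + 302756) = (-1290 + (-23/3 + (1/3)*(-1320)))*(2749702 + 302756) = (-1290 + (-23/3 - 440))*3052458 = (-1290 - 1343/3)*3052458 = -5213/3*3052458 = -5304154518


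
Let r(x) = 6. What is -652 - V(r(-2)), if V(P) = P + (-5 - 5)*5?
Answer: -608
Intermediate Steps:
V(P) = -50 + P (V(P) = P - 10*5 = P - 50 = -50 + P)
-652 - V(r(-2)) = -652 - (-50 + 6) = -652 - 1*(-44) = -652 + 44 = -608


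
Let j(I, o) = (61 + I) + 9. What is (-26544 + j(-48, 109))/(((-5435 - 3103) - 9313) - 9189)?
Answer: 13261/13520 ≈ 0.98084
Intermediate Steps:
j(I, o) = 70 + I
(-26544 + j(-48, 109))/(((-5435 - 3103) - 9313) - 9189) = (-26544 + (70 - 48))/(((-5435 - 3103) - 9313) - 9189) = (-26544 + 22)/((-8538 - 9313) - 9189) = -26522/(-17851 - 9189) = -26522/(-27040) = -26522*(-1/27040) = 13261/13520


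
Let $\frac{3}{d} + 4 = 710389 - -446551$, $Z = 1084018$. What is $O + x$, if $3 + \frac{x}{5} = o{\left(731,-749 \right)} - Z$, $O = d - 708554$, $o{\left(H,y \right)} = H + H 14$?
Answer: $- \frac{7027037212621}{1156936} \approx -6.0738 \cdot 10^{6}$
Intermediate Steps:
$o{\left(H,y \right)} = 15 H$ ($o{\left(H,y \right)} = H + 14 H = 15 H$)
$d = \frac{3}{1156936}$ ($d = \frac{3}{-4 + \left(710389 - -446551\right)} = \frac{3}{-4 + \left(710389 + 446551\right)} = \frac{3}{-4 + 1156940} = \frac{3}{1156936} \approx 2.5931 \cdot 10^{-6}$)
$O = - \frac{819751630541}{1156936}$ ($O = \frac{3}{1156936} - 708554 = - \frac{819751630541}{1156936} \approx -7.0855 \cdot 10^{5}$)
$x = -5365280$ ($x = -15 + 5 \left(15 \cdot 731 - 1084018\right) = -15 + 5 \left(10965 - 1084018\right) = -15 + 5 \left(-1073053\right) = -15 - 5365265 = -5365280$)
$O + x = - \frac{819751630541}{1156936} - 5365280 = - \frac{7027037212621}{1156936}$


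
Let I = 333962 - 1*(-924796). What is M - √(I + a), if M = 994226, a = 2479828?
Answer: 994226 - √3738586 ≈ 9.9229e+5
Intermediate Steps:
I = 1258758 (I = 333962 + 924796 = 1258758)
M - √(I + a) = 994226 - √(1258758 + 2479828) = 994226 - √3738586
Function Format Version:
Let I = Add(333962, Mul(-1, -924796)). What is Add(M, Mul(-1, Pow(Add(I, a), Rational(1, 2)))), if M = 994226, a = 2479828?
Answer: Add(994226, Mul(-1, Pow(3738586, Rational(1, 2)))) ≈ 9.9229e+5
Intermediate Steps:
I = 1258758 (I = Add(333962, 924796) = 1258758)
Add(M, Mul(-1, Pow(Add(I, a), Rational(1, 2)))) = Add(994226, Mul(-1, Pow(Add(1258758, 2479828), Rational(1, 2)))) = Add(994226, Mul(-1, Pow(3738586, Rational(1, 2))))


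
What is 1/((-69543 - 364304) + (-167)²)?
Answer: -1/405958 ≈ -2.4633e-6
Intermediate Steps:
1/((-69543 - 364304) + (-167)²) = 1/(-433847 + 27889) = 1/(-405958) = -1/405958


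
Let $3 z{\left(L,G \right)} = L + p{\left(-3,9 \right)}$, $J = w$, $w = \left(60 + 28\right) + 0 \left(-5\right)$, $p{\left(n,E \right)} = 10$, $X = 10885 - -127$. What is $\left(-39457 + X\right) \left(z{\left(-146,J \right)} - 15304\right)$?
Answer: $\frac{1309835360}{3} \approx 4.3661 \cdot 10^{8}$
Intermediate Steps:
$X = 11012$ ($X = 10885 + 127 = 11012$)
$w = 88$ ($w = 88 + 0 = 88$)
$J = 88$
$z{\left(L,G \right)} = \frac{10}{3} + \frac{L}{3}$ ($z{\left(L,G \right)} = \frac{L + 10}{3} = \frac{10 + L}{3} = \frac{10}{3} + \frac{L}{3}$)
$\left(-39457 + X\right) \left(z{\left(-146,J \right)} - 15304\right) = \left(-39457 + 11012\right) \left(\left(\frac{10}{3} + \frac{1}{3} \left(-146\right)\right) - 15304\right) = - 28445 \left(\left(\frac{10}{3} - \frac{146}{3}\right) - 15304\right) = - 28445 \left(- \frac{136}{3} - 15304\right) = \left(-28445\right) \left(- \frac{46048}{3}\right) = \frac{1309835360}{3}$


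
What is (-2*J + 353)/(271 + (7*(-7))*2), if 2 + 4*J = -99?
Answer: 807/346 ≈ 2.3324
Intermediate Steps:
J = -101/4 (J = -1/2 + (1/4)*(-99) = -1/2 - 99/4 = -101/4 ≈ -25.250)
(-2*J + 353)/(271 + (7*(-7))*2) = (-2*(-101/4) + 353)/(271 + (7*(-7))*2) = (101/2 + 353)/(271 - 49*2) = 807/(2*(271 - 98)) = (807/2)/173 = (807/2)*(1/173) = 807/346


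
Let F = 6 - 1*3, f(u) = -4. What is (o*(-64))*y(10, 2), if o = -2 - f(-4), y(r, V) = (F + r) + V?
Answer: -1920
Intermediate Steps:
F = 3 (F = 6 - 3 = 3)
y(r, V) = 3 + V + r (y(r, V) = (3 + r) + V = 3 + V + r)
o = 2 (o = -2 - 1*(-4) = -2 + 4 = 2)
(o*(-64))*y(10, 2) = (2*(-64))*(3 + 2 + 10) = -128*15 = -1920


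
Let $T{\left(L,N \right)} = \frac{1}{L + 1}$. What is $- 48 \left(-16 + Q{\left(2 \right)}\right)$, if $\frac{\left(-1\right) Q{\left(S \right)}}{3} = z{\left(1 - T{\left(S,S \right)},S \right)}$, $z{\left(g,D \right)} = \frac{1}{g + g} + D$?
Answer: $1164$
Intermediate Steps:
$T{\left(L,N \right)} = \frac{1}{1 + L}$
$z{\left(g,D \right)} = D + \frac{1}{2 g}$ ($z{\left(g,D \right)} = \frac{1}{2 g} + D = D + \frac{1}{2 g}$)
$Q{\left(S \right)} = - 3 S - \frac{3}{2 \left(1 - \frac{1}{1 + S}\right)}$ ($Q{\left(S \right)} = - 3 \left(S + \frac{1}{2 \left(1 - \frac{1}{1 + S}\right)}\right) = - 3 S - \frac{3}{2 \left(1 - \frac{1}{1 + S}\right)}$)
$- 48 \left(-16 + Q{\left(2 \right)}\right) = - 48 \left(-16 - \left(\frac{15}{2} + \frac{3}{4}\right)\right) = - 48 \left(-16 - \frac{33}{4}\right) = \left(-48\right) \left(- \frac{97}{4}\right) = 1164$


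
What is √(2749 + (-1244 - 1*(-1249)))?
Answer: 9*√34 ≈ 52.479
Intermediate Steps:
√(2749 + (-1244 - 1*(-1249))) = √(2749 + (-1244 + 1249)) = √(2749 + 5) = √2754 = 9*√34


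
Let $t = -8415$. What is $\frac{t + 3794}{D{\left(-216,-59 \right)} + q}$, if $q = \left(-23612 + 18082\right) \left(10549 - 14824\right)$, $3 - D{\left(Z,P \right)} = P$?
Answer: $- \frac{4621}{23640812} \approx -0.00019547$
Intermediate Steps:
$D{\left(Z,P \right)} = 3 - P$
$q = 23640750$ ($q = \left(-5530\right) \left(-4275\right) = 23640750$)
$\frac{t + 3794}{D{\left(-216,-59 \right)} + q} = \frac{-8415 + 3794}{\left(3 - -59\right) + 23640750} = - \frac{4621}{\left(3 + 59\right) + 23640750} = - \frac{4621}{62 + 23640750} = - \frac{4621}{23640812}$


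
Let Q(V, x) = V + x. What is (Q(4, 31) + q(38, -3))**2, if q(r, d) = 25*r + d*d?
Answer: 988036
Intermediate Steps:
q(r, d) = d**2 + 25*r (q(r, d) = 25*r + d**2 = d**2 + 25*r)
(Q(4, 31) + q(38, -3))**2 = ((4 + 31) + ((-3)**2 + 25*38))**2 = (35 + (9 + 950))**2 = (35 + 959)**2 = 994**2 = 988036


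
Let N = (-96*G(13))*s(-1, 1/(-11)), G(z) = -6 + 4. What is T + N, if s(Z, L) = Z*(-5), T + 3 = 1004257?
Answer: 1005214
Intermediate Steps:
T = 1004254 (T = -3 + 1004257 = 1004254)
G(z) = -2
s(Z, L) = -5*Z
N = 960 (N = (-96*(-2))*(-5*(-1)) = 192*5 = 960)
T + N = 1004254 + 960 = 1005214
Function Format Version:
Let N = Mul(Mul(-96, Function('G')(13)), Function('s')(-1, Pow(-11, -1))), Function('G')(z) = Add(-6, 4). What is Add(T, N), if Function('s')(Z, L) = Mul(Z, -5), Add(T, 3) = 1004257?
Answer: 1005214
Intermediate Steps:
T = 1004254 (T = Add(-3, 1004257) = 1004254)
Function('G')(z) = -2
Function('s')(Z, L) = Mul(-5, Z)
N = 960 (N = Mul(Mul(-96, -2), Mul(-5, -1)) = Mul(192, 5) = 960)
Add(T, N) = Add(1004254, 960) = 1005214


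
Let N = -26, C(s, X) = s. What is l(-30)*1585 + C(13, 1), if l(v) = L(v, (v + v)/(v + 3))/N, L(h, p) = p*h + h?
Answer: 230332/39 ≈ 5905.9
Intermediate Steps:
L(h, p) = h + h*p (L(h, p) = h*p + h = h + h*p)
l(v) = -v*(1 + 2*v/(3 + v))/26 (l(v) = (v*(1 + (v + v)/(v + 3)))/(-26) = (v*(1 + (2*v)/(3 + v)))*(-1/26) = (v*(1 + 2*v/(3 + v)))*(-1/26) = -v*(1 + 2*v/(3 + v))/26)
l(-30)*1585 + C(13, 1) = -3*(-30)*(1 - 30)/(78 + 26*(-30))*1585 + 13 = -3*(-30)*(-29)/(78 - 780)*1585 + 13 = -3*(-30)*(-29)/(-702)*1585 + 13 = -3*(-30)*(-1/702)*(-29)*1585 + 13 = (145/39)*1585 + 13 = 229825/39 + 13 = 230332/39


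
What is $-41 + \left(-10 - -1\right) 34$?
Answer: $-347$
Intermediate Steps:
$-41 + \left(-10 - -1\right) 34 = -41 + \left(-10 + 1\right) 34 = -41 - 306 = -347$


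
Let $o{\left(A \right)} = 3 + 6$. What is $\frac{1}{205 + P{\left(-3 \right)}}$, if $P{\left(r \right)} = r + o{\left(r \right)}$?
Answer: $\frac{1}{211} \approx 0.0047393$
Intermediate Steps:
$o{\left(A \right)} = 9$
$P{\left(r \right)} = 9 + r$ ($P{\left(r \right)} = r + 9 = 9 + r$)
$\frac{1}{205 + P{\left(-3 \right)}} = \frac{1}{205 + \left(9 - 3\right)} = \frac{1}{205 + 6} = \frac{1}{211}$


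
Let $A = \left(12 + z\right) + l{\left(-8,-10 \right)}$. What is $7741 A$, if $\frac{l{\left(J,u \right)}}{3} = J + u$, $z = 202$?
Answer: $1238560$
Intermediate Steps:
$l{\left(J,u \right)} = 3 J + 3 u$ ($l{\left(J,u \right)} = 3 \left(J + u\right) = 3 J + 3 u$)
$A = 160$ ($A = \left(12 + 202\right) + \left(3 \left(-8\right) + 3 \left(-10\right)\right) = 214 - 54 = 160$)
$7741 A = 7741 \cdot 160 = 1238560$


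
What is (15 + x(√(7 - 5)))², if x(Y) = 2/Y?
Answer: (15 + √2)² ≈ 269.43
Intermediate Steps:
(15 + x(√(7 - 5)))² = (15 + 2/(√(7 - 5)))² = (15 + 2/(√2))² = (15 + 2*(√2/2))² = (15 + √2)²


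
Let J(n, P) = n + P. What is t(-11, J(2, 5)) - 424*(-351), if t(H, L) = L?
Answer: 148831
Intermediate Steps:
J(n, P) = P + n
t(-11, J(2, 5)) - 424*(-351) = (5 + 2) - 424*(-351) = 7 + 148824 = 148831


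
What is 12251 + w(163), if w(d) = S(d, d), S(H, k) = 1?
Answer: 12252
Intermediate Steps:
w(d) = 1
12251 + w(163) = 12251 + 1 = 12252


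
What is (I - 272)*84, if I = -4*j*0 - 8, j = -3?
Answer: -23520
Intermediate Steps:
I = -8 (I = -4*(-3)*0 - 8 = 12*0 - 8 = 0 - 8 = -8)
(I - 272)*84 = (-8 - 272)*84 = -280*84 = -23520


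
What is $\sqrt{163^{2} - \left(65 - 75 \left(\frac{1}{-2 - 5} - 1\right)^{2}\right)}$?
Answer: $\frac{2 \sqrt{325874}}{7} \approx 163.1$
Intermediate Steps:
$\sqrt{163^{2} - \left(65 - 75 \left(\frac{1}{-2 - 5} - 1\right)^{2}\right)} = \sqrt{26569 - \left(65 - 75 \left(\frac{1}{-7} - 1\right)^{2}\right)} = \sqrt{26569 - \left(65 - 75 \left(- \frac{1}{7} - 1\right)^{2}\right)} = \sqrt{26569 - \left(65 - 75 \left(- \frac{8}{7}\right)^{2}\right)} = \sqrt{26569 + \left(-65 + 75 \cdot \frac{64}{49}\right)} = \sqrt{26569 + \left(-65 + \frac{4800}{49}\right)} = \sqrt{26569 + \frac{1615}{49}} = \sqrt{\frac{1303496}{49}} = \frac{2 \sqrt{325874}}{7}$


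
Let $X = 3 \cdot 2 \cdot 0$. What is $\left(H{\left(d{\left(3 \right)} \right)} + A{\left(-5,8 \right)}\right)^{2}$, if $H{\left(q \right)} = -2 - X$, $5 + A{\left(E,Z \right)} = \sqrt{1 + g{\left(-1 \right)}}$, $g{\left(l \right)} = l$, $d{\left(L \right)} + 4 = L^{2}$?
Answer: $49$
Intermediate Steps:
$d{\left(L \right)} = -4 + L^{2}$
$X = 0$ ($X = 6 \cdot 0 = 0$)
$A{\left(E,Z \right)} = -5$ ($A{\left(E,Z \right)} = -5 + \sqrt{1 - 1} = -5 + \sqrt{0} = -5 + 0 = -5$)
$H{\left(q \right)} = -2$ ($H{\left(q \right)} = -2 - 0 = -2 + 0 = -2$)
$\left(H{\left(d{\left(3 \right)} \right)} + A{\left(-5,8 \right)}\right)^{2} = \left(-2 - 5\right)^{2} = \left(-7\right)^{2} = 49$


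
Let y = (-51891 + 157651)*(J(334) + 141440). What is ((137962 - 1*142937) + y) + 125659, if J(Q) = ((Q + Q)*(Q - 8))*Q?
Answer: 7707360804204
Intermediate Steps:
J(Q) = 2*Q²*(-8 + Q) (J(Q) = ((2*Q)*(-8 + Q))*Q = (2*Q*(-8 + Q))*Q = 2*Q²*(-8 + Q))
y = 7707360683520 (y = (-51891 + 157651)*(2*334²*(-8 + 334) + 141440) = 105760*(2*111556*326 + 141440) = 105760*(72734512 + 141440) = 105760*72875952 = 7707360683520)
((137962 - 1*142937) + y) + 125659 = ((137962 - 1*142937) + 7707360683520) + 125659 = ((137962 - 142937) + 7707360683520) + 125659 = (-4975 + 7707360683520) + 125659 = 7707360678545 + 125659 = 7707360804204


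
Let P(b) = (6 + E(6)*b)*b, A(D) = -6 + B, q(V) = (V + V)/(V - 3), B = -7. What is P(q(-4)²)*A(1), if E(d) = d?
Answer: -564096/2401 ≈ -234.94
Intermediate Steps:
q(V) = 2*V/(-3 + V) (q(V) = (2*V)/(-3 + V) = 2*V/(-3 + V))
A(D) = -13 (A(D) = -6 - 7 = -13)
P(b) = b*(6 + 6*b) (P(b) = (6 + 6*b)*b = b*(6 + 6*b))
P(q(-4)²)*A(1) = (6*(2*(-4)/(-3 - 4))²*(1 + (2*(-4)/(-3 - 4))²))*(-13) = (6*(2*(-4)/(-7))²*(1 + (2*(-4)/(-7))²))*(-13) = (6*(2*(-4)*(-⅐))²*(1 + (2*(-4)*(-⅐))²))*(-13) = (6*(8/7)²*(1 + (8/7)²))*(-13) = (6*(64/49)*(1 + 64/49))*(-13) = (6*(64/49)*(113/49))*(-13) = (43392/2401)*(-13) = -564096/2401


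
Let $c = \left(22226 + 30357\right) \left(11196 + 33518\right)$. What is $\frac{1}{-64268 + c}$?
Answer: $\frac{1}{2351131994} \approx 4.2533 \cdot 10^{-10}$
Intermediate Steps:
$c = 2351196262$ ($c = 52583 \cdot 44714 = 2351196262$)
$\frac{1}{-64268 + c} = \frac{1}{-64268 + 2351196262} = \frac{1}{2351131994}$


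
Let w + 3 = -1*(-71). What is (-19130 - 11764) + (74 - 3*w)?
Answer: -31024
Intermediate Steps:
w = 68 (w = -3 - 1*(-71) = -3 + 71 = 68)
(-19130 - 11764) + (74 - 3*w) = (-19130 - 11764) + (74 - 3*68) = -30894 + (74 - 204) = -30894 - 130 = -31024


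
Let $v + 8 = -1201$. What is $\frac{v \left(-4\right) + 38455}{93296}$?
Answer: $\frac{43291}{93296} \approx 0.46402$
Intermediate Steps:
$v = -1209$ ($v = -8 - 1201 = -1209$)
$\frac{v \left(-4\right) + 38455}{93296} = \frac{\left(-1209\right) \left(-4\right) + 38455}{93296} = \left(4836 + 38455\right) \frac{1}{93296} = 43291 \cdot \frac{1}{93296} = \frac{43291}{93296}$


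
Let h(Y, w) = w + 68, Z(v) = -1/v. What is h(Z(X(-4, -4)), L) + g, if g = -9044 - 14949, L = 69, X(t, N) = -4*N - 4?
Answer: -23856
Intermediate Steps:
X(t, N) = -4 - 4*N
h(Y, w) = 68 + w
g = -23993
h(Z(X(-4, -4)), L) + g = (68 + 69) - 23993 = 137 - 23993 = -23856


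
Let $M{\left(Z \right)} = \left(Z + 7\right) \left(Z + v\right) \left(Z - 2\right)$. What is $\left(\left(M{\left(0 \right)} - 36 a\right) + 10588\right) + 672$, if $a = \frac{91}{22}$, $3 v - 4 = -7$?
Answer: $\frac{122376}{11} \approx 11125.0$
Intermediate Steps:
$v = -1$ ($v = \frac{4}{3} + \frac{1}{3} \left(-7\right) = \frac{4}{3} - \frac{7}{3} = -1$)
$a = \frac{91}{22}$ ($a = 91 \cdot \frac{1}{22} = \frac{91}{22} \approx 4.1364$)
$M{\left(Z \right)} = \left(-1 + Z\right) \left(-2 + Z\right) \left(7 + Z\right)$ ($M{\left(Z \right)} = \left(Z + 7\right) \left(Z - 1\right) \left(Z - 2\right) = \left(7 + Z\right) \left(-1 + Z\right) \left(-2 + Z\right) = \left(-1 + Z\right) \left(7 + Z\right) \left(-2 + Z\right) = \left(-1 + Z\right) \left(-2 + Z\right) \left(7 + Z\right)$)
$\left(\left(M{\left(0 \right)} - 36 a\right) + 10588\right) + 672 = \left(\left(\left(14 + 0^{3} - 0 + 4 \cdot 0^{2}\right) - \frac{1638}{11}\right) + 10588\right) + 672 = \left(\left(\left(14 + 0 + 0 + 4 \cdot 0\right) - \frac{1638}{11}\right) + 10588\right) + 672 = \left(\left(\left(14 + 0 + 0 + 0\right) - \frac{1638}{11}\right) + 10588\right) + 672 = \left(\left(14 - \frac{1638}{11}\right) + 10588\right) + 672 = \left(- \frac{1484}{11} + 10588\right) + 672 = \frac{114984}{11} + 672 = \frac{122376}{11}$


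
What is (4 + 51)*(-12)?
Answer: -660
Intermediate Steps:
(4 + 51)*(-12) = 55*(-12) = -660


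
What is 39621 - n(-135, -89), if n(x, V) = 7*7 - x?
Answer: 39437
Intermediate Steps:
n(x, V) = 49 - x
39621 - n(-135, -89) = 39621 - (49 - 1*(-135)) = 39621 - (49 + 135) = 39621 - 1*184 = 39621 - 184 = 39437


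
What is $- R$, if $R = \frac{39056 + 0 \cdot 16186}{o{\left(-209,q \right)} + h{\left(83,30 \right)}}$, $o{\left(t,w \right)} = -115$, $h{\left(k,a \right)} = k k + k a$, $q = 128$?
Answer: $- \frac{2441}{579} \approx -4.2159$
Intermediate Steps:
$h{\left(k,a \right)} = k^{2} + a k$
$R = \frac{2441}{579}$ ($R = \frac{39056 + 0 \cdot 16186}{-115 + 83 \left(30 + 83\right)} = \frac{39056 + 0}{-115 + 83 \cdot 113} = \frac{39056}{-115 + 9379} = \frac{39056}{9264} = 39056 \cdot \frac{1}{9264} = \frac{2441}{579} \approx 4.2159$)
$- R = \left(-1\right) \frac{2441}{579} = - \frac{2441}{579}$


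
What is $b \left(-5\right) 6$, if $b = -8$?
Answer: $240$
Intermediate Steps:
$b \left(-5\right) 6 = \left(-8\right) \left(-5\right) 6 = 40 \cdot 6 = 240$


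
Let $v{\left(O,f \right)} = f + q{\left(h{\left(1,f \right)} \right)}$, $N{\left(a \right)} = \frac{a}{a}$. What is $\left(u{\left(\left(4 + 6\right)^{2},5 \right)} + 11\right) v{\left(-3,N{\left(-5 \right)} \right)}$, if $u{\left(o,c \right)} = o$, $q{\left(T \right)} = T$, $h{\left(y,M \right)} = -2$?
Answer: $-111$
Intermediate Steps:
$N{\left(a \right)} = 1$
$v{\left(O,f \right)} = -2 + f$ ($v{\left(O,f \right)} = f - 2 = -2 + f$)
$\left(u{\left(\left(4 + 6\right)^{2},5 \right)} + 11\right) v{\left(-3,N{\left(-5 \right)} \right)} = \left(\left(4 + 6\right)^{2} + 11\right) \left(-2 + 1\right) = \left(10^{2} + 11\right) \left(-1\right) = \left(100 + 11\right) \left(-1\right) = 111 \left(-1\right) = -111$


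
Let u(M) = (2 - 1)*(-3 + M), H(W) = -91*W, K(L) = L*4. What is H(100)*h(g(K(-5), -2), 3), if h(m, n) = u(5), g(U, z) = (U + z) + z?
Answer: -18200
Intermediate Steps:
K(L) = 4*L
u(M) = -3 + M (u(M) = 1*(-3 + M) = -3 + M)
g(U, z) = U + 2*z
h(m, n) = 2 (h(m, n) = -3 + 5 = 2)
H(100)*h(g(K(-5), -2), 3) = -91*100*2 = -9100*2 = -18200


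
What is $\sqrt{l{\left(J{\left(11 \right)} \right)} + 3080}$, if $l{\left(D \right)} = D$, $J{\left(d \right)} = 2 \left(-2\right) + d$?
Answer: $21 \sqrt{7} \approx 55.561$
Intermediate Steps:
$J{\left(d \right)} = -4 + d$
$\sqrt{l{\left(J{\left(11 \right)} \right)} + 3080} = \sqrt{\left(-4 + 11\right) + 3080} = \sqrt{7 + 3080} = \sqrt{3087} = 21 \sqrt{7}$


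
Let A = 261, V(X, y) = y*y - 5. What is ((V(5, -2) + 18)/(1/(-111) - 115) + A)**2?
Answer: 11089159741521/162970756 ≈ 68044.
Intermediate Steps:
V(X, y) = -5 + y**2 (V(X, y) = y**2 - 5 = -5 + y**2)
((V(5, -2) + 18)/(1/(-111) - 115) + A)**2 = (((-5 + (-2)**2) + 18)/(1/(-111) - 115) + 261)**2 = (((-5 + 4) + 18)/(-1/111 - 115) + 261)**2 = ((-1 + 18)/(-12766/111) + 261)**2 = (17*(-111/12766) + 261)**2 = (-1887/12766 + 261)**2 = (3330039/12766)**2 = 11089159741521/162970756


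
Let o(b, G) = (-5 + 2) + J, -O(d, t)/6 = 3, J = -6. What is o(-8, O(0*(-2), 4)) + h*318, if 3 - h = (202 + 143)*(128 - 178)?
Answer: 5486445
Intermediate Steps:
O(d, t) = -18 (O(d, t) = -6*3 = -18)
o(b, G) = -9 (o(b, G) = (-5 + 2) - 6 = -3 - 6 = -9)
h = 17253 (h = 3 - (202 + 143)*(128 - 178) = 3 - 345*(-50) = 3 - 1*(-17250) = 3 + 17250 = 17253)
o(-8, O(0*(-2), 4)) + h*318 = -9 + 17253*318 = -9 + 5486454 = 5486445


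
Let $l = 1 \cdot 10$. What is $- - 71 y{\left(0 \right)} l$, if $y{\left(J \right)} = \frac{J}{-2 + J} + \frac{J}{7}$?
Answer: $0$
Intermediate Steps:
$y{\left(J \right)} = \frac{J}{7} + \frac{J}{-2 + J}$ ($y{\left(J \right)} = \frac{J}{-2 + J} + J \frac{1}{7} = \frac{J}{-2 + J} + \frac{J}{7} = \frac{J}{7} + \frac{J}{-2 + J}$)
$l = 10$
$- - 71 y{\left(0 \right)} l = - - 71 \cdot \frac{1}{7} \cdot 0 \frac{1}{-2 + 0} \left(5 + 0\right) 10 = - - 71 \cdot \frac{1}{7} \cdot 0 \frac{1}{-2} \cdot 5 \cdot 10 = - - 71 \cdot \frac{1}{7} \cdot 0 \left(- \frac{1}{2}\right) 5 \cdot 10 = - \left(-71\right) 0 \cdot 10 = - 0 \cdot 10 = \left(-1\right) 0 = 0$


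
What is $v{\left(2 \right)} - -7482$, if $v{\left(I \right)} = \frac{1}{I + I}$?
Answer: $\frac{29929}{4} \approx 7482.3$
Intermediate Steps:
$v{\left(I \right)} = \frac{1}{2 I}$
$v{\left(2 \right)} - -7482 = \frac{1}{2 \cdot 2} - -7482 = \frac{1}{2} \cdot \frac{1}{2} + 7482 = \frac{1}{4} + 7482 = \frac{29929}{4}$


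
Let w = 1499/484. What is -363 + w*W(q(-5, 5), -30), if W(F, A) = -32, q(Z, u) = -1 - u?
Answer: -55915/121 ≈ -462.11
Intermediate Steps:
w = 1499/484 (w = 1499*(1/484) = 1499/484 ≈ 3.0971)
-363 + w*W(q(-5, 5), -30) = -363 + (1499/484)*(-32) = -363 - 11992/121 = -55915/121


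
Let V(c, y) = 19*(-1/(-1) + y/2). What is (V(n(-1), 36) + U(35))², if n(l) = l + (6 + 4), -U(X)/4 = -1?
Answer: 133225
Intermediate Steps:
U(X) = 4 (U(X) = -4*(-1) = 4)
n(l) = 10 + l (n(l) = l + 10 = 10 + l)
V(c, y) = 19 + 19*y/2 (V(c, y) = 19*(-1*(-1) + y*(½)) = 19*(1 + y/2) = 19 + 19*y/2)
(V(n(-1), 36) + U(35))² = ((19 + (19/2)*36) + 4)² = ((19 + 342) + 4)² = (361 + 4)² = 365² = 133225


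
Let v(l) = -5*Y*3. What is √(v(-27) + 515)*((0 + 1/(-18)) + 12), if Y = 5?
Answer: 215*√110/9 ≈ 250.55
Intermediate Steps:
v(l) = -75 (v(l) = -5*5*3 = -25*3 = -75)
√(v(-27) + 515)*((0 + 1/(-18)) + 12) = √(-75 + 515)*((0 + 1/(-18)) + 12) = √440*((0 - 1/18) + 12) = (2*√110)*(-1/18 + 12) = (2*√110)*(215/18) = 215*√110/9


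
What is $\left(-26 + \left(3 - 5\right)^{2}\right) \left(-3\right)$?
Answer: $66$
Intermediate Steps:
$\left(-26 + \left(3 - 5\right)^{2}\right) \left(-3\right) = \left(-26 + \left(-2\right)^{2}\right) \left(-3\right) = \left(-26 + 4\right) \left(-3\right) = \left(-22\right) \left(-3\right) = 66$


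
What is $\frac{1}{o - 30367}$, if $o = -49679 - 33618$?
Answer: $- \frac{1}{113664} \approx -8.7979 \cdot 10^{-6}$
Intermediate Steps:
$o = -83297$ ($o = -49679 - 33618 = -83297$)
$\frac{1}{o - 30367} = \frac{1}{-83297 - 30367} = \frac{1}{-113664} = - \frac{1}{113664}$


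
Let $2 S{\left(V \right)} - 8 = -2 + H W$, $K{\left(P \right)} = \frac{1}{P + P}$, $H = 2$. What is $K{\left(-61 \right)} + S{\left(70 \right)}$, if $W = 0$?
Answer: $\frac{365}{122} \approx 2.9918$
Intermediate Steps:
$K{\left(P \right)} = \frac{1}{2 P}$
$S{\left(V \right)} = 3$ ($S{\left(V \right)} = 4 + \frac{-2 + 2 \cdot 0}{2} = 4 + \frac{-2 + 0}{2} = 4 + \frac{1}{2} \left(-2\right) = 4 - 1 = 3$)
$K{\left(-61 \right)} + S{\left(70 \right)} = \frac{1}{2 \left(-61\right)} + 3 = \frac{1}{2} \left(- \frac{1}{61}\right) + 3 = - \frac{1}{122} + 3 = \frac{365}{122}$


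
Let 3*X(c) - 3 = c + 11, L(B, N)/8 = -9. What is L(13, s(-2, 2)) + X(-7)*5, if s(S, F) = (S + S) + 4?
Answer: -181/3 ≈ -60.333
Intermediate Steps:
s(S, F) = 4 + 2*S (s(S, F) = 2*S + 4 = 4 + 2*S)
L(B, N) = -72 (L(B, N) = 8*(-9) = -72)
X(c) = 14/3 + c/3 (X(c) = 1 + (c + 11)/3 = 1 + (11 + c)/3 = 1 + (11/3 + c/3) = 14/3 + c/3)
L(13, s(-2, 2)) + X(-7)*5 = -72 + (14/3 + (⅓)*(-7))*5 = -72 + (14/3 - 7/3)*5 = -72 + (7/3)*5 = -72 + 35/3 = -181/3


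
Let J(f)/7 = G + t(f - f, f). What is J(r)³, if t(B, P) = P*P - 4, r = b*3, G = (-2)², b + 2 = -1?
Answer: 182284263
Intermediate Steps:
b = -3 (b = -2 - 1 = -3)
G = 4
r = -9 (r = -3*3 = -9)
t(B, P) = -4 + P² (t(B, P) = P² - 4 = -4 + P²)
J(f) = 7*f² (J(f) = 7*(4 + (-4 + f²)) = 7*f²)
J(r)³ = (7*(-9)²)³ = (7*81)³ = 567³ = 182284263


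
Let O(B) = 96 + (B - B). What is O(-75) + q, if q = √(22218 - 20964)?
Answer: 96 + √1254 ≈ 131.41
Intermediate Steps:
O(B) = 96 (O(B) = 96 + 0 = 96)
q = √1254 ≈ 35.412
O(-75) + q = 96 + √1254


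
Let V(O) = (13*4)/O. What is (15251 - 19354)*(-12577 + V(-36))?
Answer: 464484218/9 ≈ 5.1609e+7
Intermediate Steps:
V(O) = 52/O
(15251 - 19354)*(-12577 + V(-36)) = (15251 - 19354)*(-12577 + 52/(-36)) = -4103*(-12577 + 52*(-1/36)) = -4103*(-12577 - 13/9) = -4103*(-113206/9) = 464484218/9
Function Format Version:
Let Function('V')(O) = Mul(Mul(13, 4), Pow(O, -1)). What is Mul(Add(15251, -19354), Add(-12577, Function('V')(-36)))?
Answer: Rational(464484218, 9) ≈ 5.1609e+7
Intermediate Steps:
Function('V')(O) = Mul(52, Pow(O, -1))
Mul(Add(15251, -19354), Add(-12577, Function('V')(-36))) = Mul(Add(15251, -19354), Add(-12577, Mul(52, Pow(-36, -1)))) = Mul(-4103, Add(-12577, Mul(52, Rational(-1, 36)))) = Mul(-4103, Add(-12577, Rational(-13, 9))) = Mul(-4103, Rational(-113206, 9)) = Rational(464484218, 9)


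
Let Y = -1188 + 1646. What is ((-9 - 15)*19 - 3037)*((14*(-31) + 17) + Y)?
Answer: -143213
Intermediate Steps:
Y = 458
((-9 - 15)*19 - 3037)*((14*(-31) + 17) + Y) = ((-9 - 15)*19 - 3037)*((14*(-31) + 17) + 458) = (-24*19 - 3037)*((-434 + 17) + 458) = (-456 - 3037)*(-417 + 458) = -3493*41 = -143213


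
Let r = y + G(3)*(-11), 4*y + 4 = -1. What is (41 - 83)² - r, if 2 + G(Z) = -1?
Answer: 6929/4 ≈ 1732.3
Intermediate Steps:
y = -5/4 (y = -1 + (¼)*(-1) = -1 - ¼ = -5/4 ≈ -1.2500)
G(Z) = -3 (G(Z) = -2 - 1 = -3)
r = 127/4 (r = -5/4 - 3*(-11) = -5/4 + 33 = 127/4 ≈ 31.750)
(41 - 83)² - r = (41 - 83)² - 1*127/4 = (-42)² - 127/4 = 1764 - 127/4 = 6929/4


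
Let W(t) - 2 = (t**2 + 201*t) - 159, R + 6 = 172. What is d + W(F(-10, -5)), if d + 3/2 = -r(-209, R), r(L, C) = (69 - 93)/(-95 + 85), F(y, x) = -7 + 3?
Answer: -9489/10 ≈ -948.90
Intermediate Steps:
R = 166 (R = -6 + 172 = 166)
F(y, x) = -4
W(t) = -157 + t**2 + 201*t (W(t) = 2 + ((t**2 + 201*t) - 159) = 2 + (-159 + t**2 + 201*t) = -157 + t**2 + 201*t)
r(L, C) = 12/5 (r(L, C) = -24/(-10) = -24*(-1/10) = 12/5)
d = -39/10 (d = -3/2 - 1*12/5 = -3/2 - 12/5 = -39/10 ≈ -3.9000)
d + W(F(-10, -5)) = -39/10 + (-157 + (-4)**2 + 201*(-4)) = -39/10 + (-157 + 16 - 804) = -39/10 - 945 = -9489/10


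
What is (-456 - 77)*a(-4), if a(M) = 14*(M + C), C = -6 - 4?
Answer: 104468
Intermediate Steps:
C = -10
a(M) = -140 + 14*M (a(M) = 14*(M - 10) = 14*(-10 + M) = -140 + 14*M)
(-456 - 77)*a(-4) = (-456 - 77)*(-140 + 14*(-4)) = -533*(-140 - 56) = -533*(-196) = 104468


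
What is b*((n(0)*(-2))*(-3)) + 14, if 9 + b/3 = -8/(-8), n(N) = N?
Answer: 14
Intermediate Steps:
b = -24 (b = -27 + 3*(-8/(-8)) = -27 + 3*(-8*(-⅛)) = -27 + 3*1 = -27 + 3 = -24)
b*((n(0)*(-2))*(-3)) + 14 = -24*0*(-2)*(-3) + 14 = -0*(-3) + 14 = -24*0 + 14 = 0 + 14 = 14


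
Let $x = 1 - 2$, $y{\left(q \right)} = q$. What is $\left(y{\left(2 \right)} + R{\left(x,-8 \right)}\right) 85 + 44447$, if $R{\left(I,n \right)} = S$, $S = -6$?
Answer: $44107$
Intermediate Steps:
$x = -1$ ($x = 1 - 2 = -1$)
$R{\left(I,n \right)} = -6$
$\left(y{\left(2 \right)} + R{\left(x,-8 \right)}\right) 85 + 44447 = \left(2 - 6\right) 85 + 44447 = \left(-4\right) 85 + 44447 = -340 + 44447 = 44107$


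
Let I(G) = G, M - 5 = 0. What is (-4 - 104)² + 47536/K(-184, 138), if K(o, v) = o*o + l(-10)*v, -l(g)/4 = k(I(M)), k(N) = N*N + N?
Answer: 12611755/1081 ≈ 11667.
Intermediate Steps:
M = 5 (M = 5 + 0 = 5)
k(N) = N + N² (k(N) = N² + N = N + N²)
l(g) = -120 (l(g) = -20*(1 + 5) = -20*6 = -4*30 = -120)
K(o, v) = o² - 120*v (K(o, v) = o*o - 120*v = o² - 120*v)
(-4 - 104)² + 47536/K(-184, 138) = (-4 - 104)² + 47536/((-184)² - 120*138) = (-108)² + 47536/(33856 - 16560) = 11664 + 47536/17296 = 11664 + 47536*(1/17296) = 11664 + 2971/1081 = 12611755/1081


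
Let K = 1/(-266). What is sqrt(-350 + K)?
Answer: I*sqrt(24764866)/266 ≈ 18.708*I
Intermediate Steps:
K = -1/266 ≈ -0.0037594
sqrt(-350 + K) = sqrt(-350 - 1/266) = sqrt(-93101/266) = I*sqrt(24764866)/266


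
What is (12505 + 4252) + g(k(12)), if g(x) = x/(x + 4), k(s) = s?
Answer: 67031/4 ≈ 16758.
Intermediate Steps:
g(x) = x/(4 + x)
(12505 + 4252) + g(k(12)) = (12505 + 4252) + 12/(4 + 12) = 16757 + 12/16 = 16757 + 12*(1/16) = 16757 + 3/4 = 67031/4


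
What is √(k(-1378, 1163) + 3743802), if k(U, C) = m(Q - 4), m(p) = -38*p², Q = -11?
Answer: 6*√103757 ≈ 1932.7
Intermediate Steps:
k(U, C) = -8550 (k(U, C) = -38*(-11 - 4)² = -38*(-15)² = -38*225 = -8550)
√(k(-1378, 1163) + 3743802) = √(-8550 + 3743802) = √3735252 = 6*√103757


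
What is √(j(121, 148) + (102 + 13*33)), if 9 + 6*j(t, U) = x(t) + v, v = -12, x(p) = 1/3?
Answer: 2*√1187/3 ≈ 22.969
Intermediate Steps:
x(p) = ⅓
j(t, U) = -31/9 (j(t, U) = -3/2 + (⅓ - 12)/6 = -3/2 + (⅙)*(-35/3) = -3/2 - 35/18 = -31/9)
√(j(121, 148) + (102 + 13*33)) = √(-31/9 + (102 + 13*33)) = √(-31/9 + (102 + 429)) = √(-31/9 + 531) = √(4748/9) = 2*√1187/3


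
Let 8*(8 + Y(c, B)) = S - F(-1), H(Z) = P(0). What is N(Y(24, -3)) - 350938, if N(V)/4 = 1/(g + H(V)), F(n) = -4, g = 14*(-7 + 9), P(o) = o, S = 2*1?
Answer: -2456565/7 ≈ -3.5094e+5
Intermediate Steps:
S = 2
H(Z) = 0
g = 28 (g = 14*2 = 28)
Y(c, B) = -29/4 (Y(c, B) = -8 + (2 - 1*(-4))/8 = -8 + (2 + 4)/8 = -8 + (1/8)*6 = -8 + 3/4 = -29/4)
N(V) = 1/7 (N(V) = 4/(28 + 0) = 4/28 = 4*(1/28) = 1/7)
N(Y(24, -3)) - 350938 = 1/7 - 350938 = -2456565/7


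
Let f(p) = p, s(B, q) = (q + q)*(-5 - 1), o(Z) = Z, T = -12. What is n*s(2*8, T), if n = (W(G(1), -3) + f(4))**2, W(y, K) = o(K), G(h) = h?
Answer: 144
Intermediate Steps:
s(B, q) = -12*q (s(B, q) = (2*q)*(-6) = -12*q)
W(y, K) = K
n = 1 (n = (-3 + 4)**2 = 1**2 = 1)
n*s(2*8, T) = 1*(-12*(-12)) = 1*144 = 144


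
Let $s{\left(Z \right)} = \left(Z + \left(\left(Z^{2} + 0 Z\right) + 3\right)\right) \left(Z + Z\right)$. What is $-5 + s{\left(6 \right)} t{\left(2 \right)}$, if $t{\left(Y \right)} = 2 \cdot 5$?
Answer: $5395$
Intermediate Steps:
$s{\left(Z \right)} = 2 Z \left(3 + Z + Z^{2}\right)$ ($s{\left(Z \right)} = \left(Z + \left(\left(Z^{2} + 0\right) + 3\right)\right) 2 Z = \left(Z + \left(Z^{2} + 3\right)\right) 2 Z = \left(Z + \left(3 + Z^{2}\right)\right) 2 Z = \left(3 + Z + Z^{2}\right) 2 Z = 2 Z \left(3 + Z + Z^{2}\right)$)
$t{\left(Y \right)} = 10$
$-5 + s{\left(6 \right)} t{\left(2 \right)} = -5 + 2 \cdot 6 \left(3 + 6 + 6^{2}\right) 10 = -5 + 2 \cdot 6 \left(3 + 6 + 36\right) 10 = -5 + 2 \cdot 6 \cdot 45 \cdot 10 = -5 + 540 \cdot 10 = -5 + 5400 = 5395$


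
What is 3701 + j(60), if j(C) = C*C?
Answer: 7301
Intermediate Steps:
j(C) = C**2
3701 + j(60) = 3701 + 60**2 = 3701 + 3600 = 7301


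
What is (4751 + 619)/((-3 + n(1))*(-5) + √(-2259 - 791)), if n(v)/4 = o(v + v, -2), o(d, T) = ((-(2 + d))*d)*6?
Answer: 209430/38147 - 1074*I*√122/38147 ≈ 5.4901 - 0.31097*I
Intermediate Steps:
o(d, T) = 6*d*(-2 - d) (o(d, T) = ((-2 - d)*d)*6 = (d*(-2 - d))*6 = 6*d*(-2 - d))
n(v) = -48*v*(2 + 2*v) (n(v) = 4*(-6*(v + v)*(2 + (v + v))) = 4*(-6*2*v*(2 + 2*v)) = 4*(-12*v*(2 + 2*v)) = -48*v*(2 + 2*v))
(4751 + 619)/((-3 + n(1))*(-5) + √(-2259 - 791)) = (4751 + 619)/((-3 - 96*1*(1 + 1))*(-5) + √(-2259 - 791)) = 5370/((-3 - 96*1*2)*(-5) + √(-3050)) = 5370/((-3 - 192)*(-5) + 5*I*√122) = 5370/(-195*(-5) + 5*I*√122) = 5370/(975 + 5*I*√122)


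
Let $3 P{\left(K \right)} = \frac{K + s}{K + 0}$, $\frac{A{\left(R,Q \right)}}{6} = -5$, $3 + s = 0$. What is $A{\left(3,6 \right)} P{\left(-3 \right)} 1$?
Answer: $-20$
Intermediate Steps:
$s = -3$ ($s = -3 + 0 = -3$)
$A{\left(R,Q \right)} = -30$ ($A{\left(R,Q \right)} = 6 \left(-5\right) = -30$)
$P{\left(K \right)} = \frac{-3 + K}{3 K}$ ($P{\left(K \right)} = \frac{\left(K - 3\right) \frac{1}{K + 0}}{3} = \frac{\left(-3 + K\right) \frac{1}{K}}{3} = \frac{\frac{1}{K} \left(-3 + K\right)}{3} = \frac{-3 + K}{3 K}$)
$A{\left(3,6 \right)} P{\left(-3 \right)} 1 = - 30 \frac{-3 - 3}{3 \left(-3\right)} 1 = - 30 \cdot \frac{1}{3} \left(- \frac{1}{3}\right) \left(-6\right) 1 = \left(-30\right) \frac{2}{3} \cdot 1 = \left(-20\right) 1 = -20$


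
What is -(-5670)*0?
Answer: 0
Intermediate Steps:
-(-5670)*0 = -7*0 = 0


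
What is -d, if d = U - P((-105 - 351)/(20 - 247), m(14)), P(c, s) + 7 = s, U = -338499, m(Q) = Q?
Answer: 338506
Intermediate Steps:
P(c, s) = -7 + s
d = -338506 (d = -338499 - (-7 + 14) = -338499 - 1*7 = -338499 - 7 = -338506)
-d = -1*(-338506) = 338506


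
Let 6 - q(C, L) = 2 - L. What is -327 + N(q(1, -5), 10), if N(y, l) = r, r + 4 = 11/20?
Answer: -6609/20 ≈ -330.45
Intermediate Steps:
r = -69/20 (r = -4 + 11/20 = -69/20 ≈ -3.4500)
q(C, L) = 4 + L (q(C, L) = 6 - (2 - L) = 6 + (-2 + L) = 4 + L)
N(y, l) = -69/20
-327 + N(q(1, -5), 10) = -327 - 69/20 = -6609/20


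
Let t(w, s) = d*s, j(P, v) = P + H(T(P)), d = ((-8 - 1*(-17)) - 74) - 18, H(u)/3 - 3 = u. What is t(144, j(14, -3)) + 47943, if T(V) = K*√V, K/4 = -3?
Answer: 46034 + 2988*√14 ≈ 57214.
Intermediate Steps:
K = -12 (K = 4*(-3) = -12)
T(V) = -12*√V
H(u) = 9 + 3*u
d = -83 (d = ((-8 + 17) - 74) - 18 = (9 - 74) - 18 = -65 - 18 = -83)
j(P, v) = 9 + P - 36*√P (j(P, v) = P + (9 + 3*(-12*√P)) = P + (9 - 36*√P) = 9 + P - 36*√P)
t(w, s) = -83*s
t(144, j(14, -3)) + 47943 = -83*(9 + 14 - 36*√14) + 47943 = -83*(23 - 36*√14) + 47943 = (-1909 + 2988*√14) + 47943 = 46034 + 2988*√14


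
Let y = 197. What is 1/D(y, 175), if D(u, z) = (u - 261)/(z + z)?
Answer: -175/32 ≈ -5.4688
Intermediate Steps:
D(u, z) = (-261 + u)/(2*z) (D(u, z) = (-261 + u)/((2*z)) = (-261 + u)*(1/(2*z)) = (-261 + u)/(2*z))
1/D(y, 175) = 1/((½)*(-261 + 197)/175) = 1/((½)*(1/175)*(-64)) = 1/(-32/175) = -175/32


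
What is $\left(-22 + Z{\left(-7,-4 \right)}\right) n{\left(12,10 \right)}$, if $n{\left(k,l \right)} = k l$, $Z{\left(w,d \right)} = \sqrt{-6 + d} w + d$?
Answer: $-3120 - 840 i \sqrt{10} \approx -3120.0 - 2656.3 i$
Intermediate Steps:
$Z{\left(w,d \right)} = d + w \sqrt{-6 + d}$ ($Z{\left(w,d \right)} = w \sqrt{-6 + d} + d = d + w \sqrt{-6 + d}$)
$\left(-22 + Z{\left(-7,-4 \right)}\right) n{\left(12,10 \right)} = \left(-22 - \left(4 + 7 \sqrt{-6 - 4}\right)\right) 12 \cdot 10 = \left(-22 - \left(4 + 7 \sqrt{-10}\right)\right) 120 = \left(-22 - \left(4 + 7 i \sqrt{10}\right)\right) 120 = \left(-26 - 7 i \sqrt{10}\right) 120 = -3120 - 840 i \sqrt{10}$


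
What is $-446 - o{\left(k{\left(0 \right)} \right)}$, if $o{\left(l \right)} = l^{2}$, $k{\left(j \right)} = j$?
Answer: $-446$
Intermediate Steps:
$-446 - o{\left(k{\left(0 \right)} \right)} = -446 - 0^{2} = -446 - 0 = -446 + 0 = -446$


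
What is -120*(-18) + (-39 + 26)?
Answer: 2147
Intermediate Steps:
-120*(-18) + (-39 + 26) = 2160 - 13 = 2147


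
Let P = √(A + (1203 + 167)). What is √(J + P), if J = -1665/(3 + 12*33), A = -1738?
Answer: √(-73815 + 70756*I*√23)/133 ≈ 2.7802 + 3.45*I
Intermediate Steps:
P = 4*I*√23 (P = √(-1738 + (1203 + 167)) = √(-1738 + 1370) = √(-368) = 4*I*√23 ≈ 19.183*I)
J = -555/133 (J = -1665/(3 + 396) = -1665/399 = -1665*1/399 = -555/133 ≈ -4.1729)
√(J + P) = √(-555/133 + 4*I*√23)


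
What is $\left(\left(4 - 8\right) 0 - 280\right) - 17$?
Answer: $-297$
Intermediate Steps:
$\left(\left(4 - 8\right) 0 - 280\right) - 17 = \left(\left(-4\right) 0 - 280\right) - 17 = \left(0 - 280\right) - 17 = -280 - 17 = -297$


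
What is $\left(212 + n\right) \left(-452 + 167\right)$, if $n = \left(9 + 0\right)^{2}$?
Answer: $-83505$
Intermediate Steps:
$n = 81$ ($n = 9^{2} = 81$)
$\left(212 + n\right) \left(-452 + 167\right) = \left(212 + 81\right) \left(-452 + 167\right) = 293 \left(-285\right) = -83505$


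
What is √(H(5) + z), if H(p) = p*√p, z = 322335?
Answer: √(322335 + 5*√5) ≈ 567.76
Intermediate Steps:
H(p) = p^(3/2)
√(H(5) + z) = √(5^(3/2) + 322335) = √(5*√5 + 322335) = √(322335 + 5*√5)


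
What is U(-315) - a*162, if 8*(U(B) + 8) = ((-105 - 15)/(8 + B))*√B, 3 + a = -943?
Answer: 153244 + 45*I*√35/307 ≈ 1.5324e+5 + 0.86718*I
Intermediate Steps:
a = -946 (a = -3 - 943 = -946)
U(B) = -8 - 15*√B/(8 + B) (U(B) = -8 + (((-105 - 15)/(8 + B))*√B)/8 = -8 + ((-120/(8 + B))*√B)/8 = -8 + (-120*√B/(8 + B))/8 = -8 - 15*√B/(8 + B))
U(-315) - a*162 = (-64 - 45*I*√35 - 8*(-315))/(8 - 315) - (-946)*162 = (-64 - 45*I*√35 + 2520)/(-307) - 1*(-153252) = -(-64 - 45*I*√35 + 2520)/307 + 153252 = -(2456 - 45*I*√35)/307 + 153252 = (-8 + 45*I*√35/307) + 153252 = 153244 + 45*I*√35/307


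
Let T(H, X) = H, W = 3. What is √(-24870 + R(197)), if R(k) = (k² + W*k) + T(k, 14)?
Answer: √14727 ≈ 121.35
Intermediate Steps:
R(k) = k² + 4*k (R(k) = (k² + 3*k) + k = k² + 4*k)
√(-24870 + R(197)) = √(-24870 + 197*(4 + 197)) = √(-24870 + 197*201) = √(-24870 + 39597) = √14727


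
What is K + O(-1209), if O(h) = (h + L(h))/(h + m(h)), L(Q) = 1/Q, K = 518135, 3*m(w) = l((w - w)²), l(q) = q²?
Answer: 757349546617/1461681 ≈ 5.1814e+5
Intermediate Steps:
m(w) = 0 (m(w) = ((w - w)²)²/3 = (0²)²/3 = (⅓)*0² = (⅓)*0 = 0)
O(h) = (h + 1/h)/h (O(h) = (h + 1/h)/(h + 0) = (h + 1/h)/h)
K + O(-1209) = 518135 + (1 + (-1209)⁻²) = 518135 + (1 + 1/1461681) = 518135 + 1461682/1461681 = 757349546617/1461681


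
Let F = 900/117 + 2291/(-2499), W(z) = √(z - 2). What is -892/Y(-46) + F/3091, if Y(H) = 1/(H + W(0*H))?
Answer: 4120323571261/100417317 - 892*I*√2 ≈ 41032.0 - 1261.5*I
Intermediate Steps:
W(z) = √(-2 + z)
Y(H) = 1/(H + I*√2) (Y(H) = 1/(H + √(-2 + 0*H)) = 1/(H + √(-2 + 0)) = 1/(H + √(-2)) = 1/(H + I*√2))
F = 220117/32487 (F = 900*(1/117) + 2291*(-1/2499) = 100/13 - 2291/2499 = 220117/32487 ≈ 6.7755)
-892/Y(-46) + F/3091 = -(-41032 + 892*I*√2) + (220117/32487)/3091 = -892*(-46 + I*√2) + (220117/32487)*(1/3091) = (41032 - 892*I*√2) + 220117/100417317 = 4120323571261/100417317 - 892*I*√2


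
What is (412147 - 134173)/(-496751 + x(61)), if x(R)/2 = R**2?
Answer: -92658/163103 ≈ -0.56810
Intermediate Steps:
x(R) = 2*R**2
(412147 - 134173)/(-496751 + x(61)) = (412147 - 134173)/(-496751 + 2*61**2) = 277974/(-496751 + 2*3721) = 277974/(-496751 + 7442) = 277974/(-489309) = 277974*(-1/489309) = -92658/163103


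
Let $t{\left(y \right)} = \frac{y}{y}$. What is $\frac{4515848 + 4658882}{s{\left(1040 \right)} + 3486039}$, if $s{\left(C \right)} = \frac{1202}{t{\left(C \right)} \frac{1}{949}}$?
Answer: $\frac{539690}{272161} \approx 1.983$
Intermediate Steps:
$t{\left(y \right)} = 1$
$s{\left(C \right)} = 1140698$ ($s{\left(C \right)} = \frac{1202}{1 \cdot \frac{1}{949}} = 1202 \frac{1}{\frac{1}{949}} = 1202 \cdot 949 = 1140698$)
$\frac{4515848 + 4658882}{s{\left(1040 \right)} + 3486039} = \frac{4515848 + 4658882}{1140698 + 3486039} = \frac{9174730}{4626737} = 9174730 \cdot \frac{1}{4626737} = \frac{539690}{272161}$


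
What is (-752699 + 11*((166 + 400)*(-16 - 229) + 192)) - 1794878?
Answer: -4070835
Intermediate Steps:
(-752699 + 11*((166 + 400)*(-16 - 229) + 192)) - 1794878 = (-752699 + 11*(566*(-245) + 192)) - 1794878 = (-752699 + 11*(-138670 + 192)) - 1794878 = (-752699 + 11*(-138478)) - 1794878 = (-752699 - 1523258) - 1794878 = -2275957 - 1794878 = -4070835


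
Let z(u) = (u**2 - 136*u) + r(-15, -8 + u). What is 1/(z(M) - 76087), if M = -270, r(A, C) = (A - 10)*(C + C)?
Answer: 1/47433 ≈ 2.1082e-5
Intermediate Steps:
r(A, C) = 2*C*(-10 + A) (r(A, C) = (-10 + A)*(2*C) = 2*C*(-10 + A))
z(u) = 400 + u**2 - 186*u (z(u) = (u**2 - 136*u) + 2*(-8 + u)*(-10 - 15) = (u**2 - 136*u) + 2*(-8 + u)*(-25) = (u**2 - 136*u) + (400 - 50*u) = 400 + u**2 - 186*u)
1/(z(M) - 76087) = 1/((400 + (-270)**2 - 186*(-270)) - 76087) = 1/((400 + 72900 + 50220) - 76087) = 1/(123520 - 76087) = 1/47433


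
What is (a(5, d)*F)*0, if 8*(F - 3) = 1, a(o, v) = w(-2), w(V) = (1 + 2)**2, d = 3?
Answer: 0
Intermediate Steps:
w(V) = 9 (w(V) = 3**2 = 9)
a(o, v) = 9
F = 25/8 (F = 3 + (1/8)*1 = 3 + 1/8 = 25/8 ≈ 3.1250)
(a(5, d)*F)*0 = (9*(25/8))*0 = (225/8)*0 = 0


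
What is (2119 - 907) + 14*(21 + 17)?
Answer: 1744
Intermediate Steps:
(2119 - 907) + 14*(21 + 17) = 1212 + 14*38 = 1212 + 532 = 1744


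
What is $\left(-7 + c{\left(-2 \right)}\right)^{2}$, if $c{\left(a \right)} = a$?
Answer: $81$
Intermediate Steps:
$\left(-7 + c{\left(-2 \right)}\right)^{2} = \left(-7 - 2\right)^{2} = \left(-9\right)^{2} = 81$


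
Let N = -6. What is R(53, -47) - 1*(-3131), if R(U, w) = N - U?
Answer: 3072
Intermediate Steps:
R(U, w) = -6 - U
R(53, -47) - 1*(-3131) = (-6 - 1*53) - 1*(-3131) = (-6 - 53) + 3131 = -59 + 3131 = 3072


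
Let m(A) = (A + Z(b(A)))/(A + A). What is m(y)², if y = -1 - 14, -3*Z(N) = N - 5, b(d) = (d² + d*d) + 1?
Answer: 241081/8100 ≈ 29.763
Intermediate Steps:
b(d) = 1 + 2*d² (b(d) = (d² + d²) + 1 = 2*d² + 1 = 1 + 2*d²)
Z(N) = 5/3 - N/3 (Z(N) = -(N - 5)/3 = -(-5 + N)/3 = 5/3 - N/3)
y = -15
m(A) = (4/3 + A - 2*A²/3)/(2*A) (m(A) = (A + (5/3 - (1 + 2*A²)/3))/(A + A) = (A + (5/3 + (-⅓ - 2*A²/3)))/((2*A)) = (A + (4/3 - 2*A²/3))*(1/(2*A)) = (4/3 + A - 2*A²/3)*(1/(2*A)) = (4/3 + A - 2*A²/3)/(2*A))
m(y)² = (½ - ⅓*(-15) + (⅔)/(-15))² = (½ + 5 + (⅔)*(-1/15))² = (½ + 5 - 2/45)² = (491/90)² = 241081/8100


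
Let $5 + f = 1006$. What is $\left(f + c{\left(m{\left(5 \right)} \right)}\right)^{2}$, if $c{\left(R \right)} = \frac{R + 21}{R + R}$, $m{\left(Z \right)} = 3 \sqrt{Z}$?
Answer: $\frac{10030047}{10} + \frac{14021 \sqrt{5}}{10} \approx 1.0061 \cdot 10^{6}$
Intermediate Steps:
$f = 1001$ ($f = -5 + 1006 = 1001$)
$c{\left(R \right)} = \frac{21 + R}{2 R}$
$\left(f + c{\left(m{\left(5 \right)} \right)}\right)^{2} = \left(1001 + \frac{21 + 3 \sqrt{5}}{2 \cdot 3 \sqrt{5}}\right)^{2} = \left(1001 + \frac{\frac{\sqrt{5}}{15} \left(21 + 3 \sqrt{5}\right)}{2}\right)^{2} = \left(1001 + \frac{\sqrt{5} \left(21 + 3 \sqrt{5}\right)}{30}\right)^{2}$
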